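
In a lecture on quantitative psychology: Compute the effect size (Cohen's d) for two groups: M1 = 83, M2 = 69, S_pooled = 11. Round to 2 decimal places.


Cohen's d = (M1 - M2) / S_pooled
= (83 - 69) / 11
= 14 / 11
= 1.27


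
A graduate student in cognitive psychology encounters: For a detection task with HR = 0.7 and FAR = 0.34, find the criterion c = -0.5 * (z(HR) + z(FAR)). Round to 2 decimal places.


c = -0.5 * (z(HR) + z(FAR))
z(0.7) = 0.5244
z(0.34) = -0.4125
c = -0.5 * (0.5244 + -0.4125)
= -0.5 * 0.1119
= -0.06


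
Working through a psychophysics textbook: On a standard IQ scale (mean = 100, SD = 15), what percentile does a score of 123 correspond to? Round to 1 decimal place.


z = (IQ - mean) / SD
z = (123 - 100) / 15 = 1.5333
Percentile = Phi(1.5333) * 100
Phi(1.5333) = 0.937399
= 93.7


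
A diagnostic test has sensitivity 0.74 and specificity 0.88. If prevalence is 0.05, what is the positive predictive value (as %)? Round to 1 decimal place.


PPV = (sens * prev) / (sens * prev + (1-spec) * (1-prev))
Numerator = 0.74 * 0.05 = 0.037
P(positive and no disease) = (1 - spec) * (1 - prev) = (1 - 0.88) * (1 - 0.05) = 0.114
Denominator = 0.037 + 0.114 = 0.151
PPV = 0.037 / 0.151 = 0.245033
As percentage = 24.5


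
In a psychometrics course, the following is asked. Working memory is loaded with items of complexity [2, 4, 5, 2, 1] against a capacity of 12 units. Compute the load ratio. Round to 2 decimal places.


Total complexity = 2 + 4 + 5 + 2 + 1 = 14
Load = total / capacity = 14 / 12
= 1.17


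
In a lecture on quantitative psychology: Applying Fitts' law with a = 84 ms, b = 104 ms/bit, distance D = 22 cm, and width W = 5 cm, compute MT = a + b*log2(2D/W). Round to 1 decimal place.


MT = 84 + 104 * log2(2*22/5)
2D/W = 8.8
log2(8.8) = 3.1375
MT = 84 + 104 * 3.1375
= 410.3 ms


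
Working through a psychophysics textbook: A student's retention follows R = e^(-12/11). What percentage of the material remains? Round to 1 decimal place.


R = e^(-t/S)
-t/S = -12/11 = -1.090909
R = e^(-1.090909) = 0.335911
Percentage = 0.335911 * 100
= 33.6


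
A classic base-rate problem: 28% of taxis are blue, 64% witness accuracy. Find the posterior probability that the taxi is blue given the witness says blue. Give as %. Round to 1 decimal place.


P(blue | says blue) = P(says blue | blue)*P(blue) / [P(says blue | blue)*P(blue) + P(says blue | not blue)*P(not blue)]
Numerator = 0.64 * 0.28 = 0.1792
False identification = 0.36 * 0.72 = 0.2592
P = 0.1792 / (0.1792 + 0.2592)
= 0.1792 / 0.4384
As percentage = 40.9


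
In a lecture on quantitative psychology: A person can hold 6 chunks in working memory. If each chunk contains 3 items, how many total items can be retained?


Total items = chunks * items_per_chunk
= 6 * 3
= 18


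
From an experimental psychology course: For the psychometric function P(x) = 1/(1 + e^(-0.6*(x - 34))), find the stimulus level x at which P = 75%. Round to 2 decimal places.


At P = 0.75: 0.75 = 1/(1 + e^(-k*(x-x0)))
Solving: e^(-k*(x-x0)) = 1/3
x = x0 + ln(3)/k
ln(3) = 1.0986
x = 34 + 1.0986/0.6
= 34 + 1.831
= 35.83


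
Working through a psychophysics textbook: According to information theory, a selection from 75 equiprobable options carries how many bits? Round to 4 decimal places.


H = log2(n)
H = log2(75)
= 6.2288


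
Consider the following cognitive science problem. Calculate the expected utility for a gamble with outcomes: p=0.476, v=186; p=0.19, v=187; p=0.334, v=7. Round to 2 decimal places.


EU = sum(p_i * v_i)
0.476 * 186 = 88.536
0.19 * 187 = 35.53
0.334 * 7 = 2.338
EU = 88.536 + 35.53 + 2.338
= 126.40


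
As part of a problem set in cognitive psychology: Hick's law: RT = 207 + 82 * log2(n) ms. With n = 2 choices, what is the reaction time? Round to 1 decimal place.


RT = 207 + 82 * log2(2)
log2(2) = 1.0
RT = 207 + 82 * 1.0
= 207 + 82.0
= 289.0 ms


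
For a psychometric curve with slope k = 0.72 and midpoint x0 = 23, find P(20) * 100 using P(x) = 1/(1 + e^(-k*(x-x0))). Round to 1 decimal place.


P(x) = 1/(1 + e^(-0.72*(20 - 23)))
Exponent = -0.72 * -3 = 2.16
e^(2.16) = 8.671138
P = 1/(1 + 8.671138) = 0.1034
Percentage = 10.3


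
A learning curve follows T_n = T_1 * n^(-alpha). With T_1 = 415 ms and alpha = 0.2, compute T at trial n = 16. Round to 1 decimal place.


T_n = 415 * 16^(-0.2)
16^(-0.2) = 0.574349
T_n = 415 * 0.574349
= 238.4 ms


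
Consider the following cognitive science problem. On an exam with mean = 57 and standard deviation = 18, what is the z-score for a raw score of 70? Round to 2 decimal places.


z = (X - mu) / sigma
= (70 - 57) / 18
= 13 / 18
= 0.72


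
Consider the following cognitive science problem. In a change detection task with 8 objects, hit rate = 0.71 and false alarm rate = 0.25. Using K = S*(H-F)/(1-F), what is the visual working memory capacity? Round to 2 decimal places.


K = S * (H - F) / (1 - F)
H - F = 0.46
1 - F = 0.75
K = 8 * 0.46 / 0.75
= 4.91


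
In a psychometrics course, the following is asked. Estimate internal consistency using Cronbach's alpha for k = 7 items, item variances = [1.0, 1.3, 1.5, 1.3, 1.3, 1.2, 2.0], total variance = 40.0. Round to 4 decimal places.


alpha = (k/(k-1)) * (1 - sum(s_i^2)/s_total^2)
sum(item variances) = 9.6
k/(k-1) = 7/6 = 1.166667
1 - 9.6/40.0 = 1 - 0.24 = 0.76
alpha = 1.166667 * 0.76
= 0.8867


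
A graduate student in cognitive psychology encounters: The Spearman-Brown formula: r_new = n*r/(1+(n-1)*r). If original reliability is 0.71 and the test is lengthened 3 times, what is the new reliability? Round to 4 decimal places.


r_new = n*r / (1 + (n-1)*r)
Numerator = 3 * 0.71 = 2.13
Denominator = 1 + 2 * 0.71 = 2.42
r_new = 2.13 / 2.42
= 0.8802


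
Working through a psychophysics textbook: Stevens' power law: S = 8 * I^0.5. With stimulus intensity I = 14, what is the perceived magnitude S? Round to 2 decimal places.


S = 8 * 14^0.5
14^0.5 = 3.7417
S = 8 * 3.7417
= 29.93


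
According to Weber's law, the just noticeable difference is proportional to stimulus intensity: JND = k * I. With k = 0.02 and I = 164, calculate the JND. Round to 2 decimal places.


JND = k * I
JND = 0.02 * 164
= 3.28


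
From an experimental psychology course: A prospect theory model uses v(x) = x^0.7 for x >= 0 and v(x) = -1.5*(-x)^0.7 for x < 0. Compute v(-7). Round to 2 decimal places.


Since x = -7 < 0, use v(x) = -lambda*(-x)^alpha
(-x) = 7
7^0.7 = 3.9045
v(-7) = -1.5 * 3.9045
= -5.86


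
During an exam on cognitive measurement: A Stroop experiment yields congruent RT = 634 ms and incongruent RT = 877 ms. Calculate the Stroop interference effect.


Stroop effect = RT(incongruent) - RT(congruent)
= 877 - 634
= 243 ms


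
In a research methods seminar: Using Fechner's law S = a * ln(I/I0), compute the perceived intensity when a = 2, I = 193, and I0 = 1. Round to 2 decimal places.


S = 2 * ln(193/1)
I/I0 = 193.0
ln(193.0) = 5.2627
S = 2 * 5.2627
= 10.53


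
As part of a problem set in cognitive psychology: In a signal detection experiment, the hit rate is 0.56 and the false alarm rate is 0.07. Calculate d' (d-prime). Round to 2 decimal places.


d' = z(HR) - z(FAR)
z(0.56) = 0.151
z(0.07) = -1.4758
d' = 0.151 - -1.4758
= 1.63


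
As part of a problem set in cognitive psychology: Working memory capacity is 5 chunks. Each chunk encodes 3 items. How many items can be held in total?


Total items = chunks * items_per_chunk
= 5 * 3
= 15


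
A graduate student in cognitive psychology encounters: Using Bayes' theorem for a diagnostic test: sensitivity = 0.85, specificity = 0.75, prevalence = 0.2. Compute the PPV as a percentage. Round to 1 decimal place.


PPV = (sens * prev) / (sens * prev + (1-spec) * (1-prev))
Numerator = 0.85 * 0.2 = 0.17
P(positive and no disease) = (1 - spec) * (1 - prev) = (1 - 0.75) * (1 - 0.2) = 0.2
Denominator = 0.17 + 0.2 = 0.37
PPV = 0.17 / 0.37 = 0.459459
As percentage = 45.9


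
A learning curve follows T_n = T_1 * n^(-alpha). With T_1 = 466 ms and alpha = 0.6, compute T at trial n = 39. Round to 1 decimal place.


T_n = 466 * 39^(-0.6)
39^(-0.6) = 0.11101
T_n = 466 * 0.11101
= 51.7 ms


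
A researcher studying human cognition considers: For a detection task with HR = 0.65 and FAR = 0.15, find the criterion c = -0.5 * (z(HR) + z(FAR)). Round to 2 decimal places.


c = -0.5 * (z(HR) + z(FAR))
z(0.65) = 0.3853
z(0.15) = -1.0364
c = -0.5 * (0.3853 + -1.0364)
= -0.5 * -0.6511
= 0.33


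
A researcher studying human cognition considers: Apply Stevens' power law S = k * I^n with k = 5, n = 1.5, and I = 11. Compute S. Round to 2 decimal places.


S = 5 * 11^1.5
11^1.5 = 36.4829
S = 5 * 36.4829
= 182.41


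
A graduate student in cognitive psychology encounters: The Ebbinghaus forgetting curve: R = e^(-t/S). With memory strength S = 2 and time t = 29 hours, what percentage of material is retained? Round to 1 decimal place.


R = e^(-t/S)
-t/S = -29/2 = -14.5
R = e^(-14.5) = 1e-06
Percentage = 1e-06 * 100
= 0.0


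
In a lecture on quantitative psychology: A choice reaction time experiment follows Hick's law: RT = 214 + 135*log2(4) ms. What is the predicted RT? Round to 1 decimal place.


RT = 214 + 135 * log2(4)
log2(4) = 2.0
RT = 214 + 135 * 2.0
= 214 + 270.0
= 484.0 ms


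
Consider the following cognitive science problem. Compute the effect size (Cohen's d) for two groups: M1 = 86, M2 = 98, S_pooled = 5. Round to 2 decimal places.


Cohen's d = (M1 - M2) / S_pooled
= (86 - 98) / 5
= -12 / 5
= -2.40


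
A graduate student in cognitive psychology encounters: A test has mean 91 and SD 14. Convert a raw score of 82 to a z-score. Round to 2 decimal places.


z = (X - mu) / sigma
= (82 - 91) / 14
= -9 / 14
= -0.64


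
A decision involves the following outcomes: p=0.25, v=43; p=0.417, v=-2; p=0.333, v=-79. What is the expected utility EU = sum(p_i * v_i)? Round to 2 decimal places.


EU = sum(p_i * v_i)
0.25 * 43 = 10.75
0.417 * -2 = -0.834
0.333 * -79 = -26.307
EU = 10.75 + -0.834 + -26.307
= -16.39


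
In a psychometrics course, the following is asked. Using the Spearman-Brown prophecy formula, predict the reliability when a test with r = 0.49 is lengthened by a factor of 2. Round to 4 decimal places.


r_new = n*r / (1 + (n-1)*r)
Numerator = 2 * 0.49 = 0.98
Denominator = 1 + 1 * 0.49 = 1.49
r_new = 0.98 / 1.49
= 0.6577


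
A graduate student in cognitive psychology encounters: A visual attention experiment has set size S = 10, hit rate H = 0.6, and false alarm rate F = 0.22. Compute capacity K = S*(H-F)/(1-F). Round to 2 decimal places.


K = S * (H - F) / (1 - F)
H - F = 0.38
1 - F = 0.78
K = 10 * 0.38 / 0.78
= 4.87


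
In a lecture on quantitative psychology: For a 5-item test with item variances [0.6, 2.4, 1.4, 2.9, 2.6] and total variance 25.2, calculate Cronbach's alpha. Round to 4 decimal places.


alpha = (k/(k-1)) * (1 - sum(s_i^2)/s_total^2)
sum(item variances) = 9.9
k/(k-1) = 5/4 = 1.25
1 - 9.9/25.2 = 1 - 0.392857 = 0.607143
alpha = 1.25 * 0.607143
= 0.7589


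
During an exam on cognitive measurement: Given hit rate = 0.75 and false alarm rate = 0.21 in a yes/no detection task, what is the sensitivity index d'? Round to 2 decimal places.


d' = z(HR) - z(FAR)
z(0.75) = 0.6745
z(0.21) = -0.8064
d' = 0.6745 - -0.8064
= 1.48


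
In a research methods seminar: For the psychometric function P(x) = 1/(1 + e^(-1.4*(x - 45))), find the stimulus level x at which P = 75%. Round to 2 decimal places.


At P = 0.75: 0.75 = 1/(1 + e^(-k*(x-x0)))
Solving: e^(-k*(x-x0)) = 1/3
x = x0 + ln(3)/k
ln(3) = 1.0986
x = 45 + 1.0986/1.4
= 45 + 0.7847
= 45.78


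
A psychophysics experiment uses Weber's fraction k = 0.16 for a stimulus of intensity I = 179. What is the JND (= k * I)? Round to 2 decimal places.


JND = k * I
JND = 0.16 * 179
= 28.64


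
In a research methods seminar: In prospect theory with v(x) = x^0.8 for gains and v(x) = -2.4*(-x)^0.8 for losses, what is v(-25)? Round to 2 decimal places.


Since x = -25 < 0, use v(x) = -lambda*(-x)^alpha
(-x) = 25
25^0.8 = 13.1326
v(-25) = -2.4 * 13.1326
= -31.52


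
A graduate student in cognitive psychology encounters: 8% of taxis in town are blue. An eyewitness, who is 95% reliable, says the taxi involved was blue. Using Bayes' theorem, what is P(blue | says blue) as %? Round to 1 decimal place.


P(blue | says blue) = P(says blue | blue)*P(blue) / [P(says blue | blue)*P(blue) + P(says blue | not blue)*P(not blue)]
Numerator = 0.95 * 0.08 = 0.076
False identification = 0.05 * 0.92 = 0.046
P = 0.076 / (0.076 + 0.046)
= 0.076 / 0.122
As percentage = 62.3


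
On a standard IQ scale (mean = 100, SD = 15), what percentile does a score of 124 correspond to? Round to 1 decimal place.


z = (IQ - mean) / SD
z = (124 - 100) / 15 = 1.6
Percentile = Phi(1.6) * 100
Phi(1.6) = 0.945201
= 94.5


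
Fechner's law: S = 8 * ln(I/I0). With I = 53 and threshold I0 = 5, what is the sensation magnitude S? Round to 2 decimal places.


S = 8 * ln(53/5)
I/I0 = 10.6
ln(10.6) = 2.3609
S = 8 * 2.3609
= 18.89


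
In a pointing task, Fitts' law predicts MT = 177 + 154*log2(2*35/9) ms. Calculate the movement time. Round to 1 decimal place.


MT = 177 + 154 * log2(2*35/9)
2D/W = 7.777778
log2(7.777778) = 2.9594
MT = 177 + 154 * 2.9594
= 632.7 ms


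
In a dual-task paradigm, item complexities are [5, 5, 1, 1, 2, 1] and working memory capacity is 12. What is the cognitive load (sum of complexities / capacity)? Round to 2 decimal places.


Total complexity = 5 + 5 + 1 + 1 + 2 + 1 = 15
Load = total / capacity = 15 / 12
= 1.25


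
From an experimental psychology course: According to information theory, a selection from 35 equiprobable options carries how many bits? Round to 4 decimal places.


H = log2(n)
H = log2(35)
= 5.1293


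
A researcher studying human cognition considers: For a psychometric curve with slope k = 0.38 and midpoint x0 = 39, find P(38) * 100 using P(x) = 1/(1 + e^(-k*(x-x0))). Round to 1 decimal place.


P(x) = 1/(1 + e^(-0.38*(38 - 39)))
Exponent = -0.38 * -1 = 0.38
e^(0.38) = 1.462285
P = 1/(1 + 1.462285) = 0.406127
Percentage = 40.6


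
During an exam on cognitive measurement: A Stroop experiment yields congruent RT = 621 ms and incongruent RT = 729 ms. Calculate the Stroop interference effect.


Stroop effect = RT(incongruent) - RT(congruent)
= 729 - 621
= 108 ms


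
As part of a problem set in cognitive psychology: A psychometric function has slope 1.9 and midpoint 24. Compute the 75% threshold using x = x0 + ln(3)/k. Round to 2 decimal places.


At P = 0.75: 0.75 = 1/(1 + e^(-k*(x-x0)))
Solving: e^(-k*(x-x0)) = 1/3
x = x0 + ln(3)/k
ln(3) = 1.0986
x = 24 + 1.0986/1.9
= 24 + 0.5782
= 24.58


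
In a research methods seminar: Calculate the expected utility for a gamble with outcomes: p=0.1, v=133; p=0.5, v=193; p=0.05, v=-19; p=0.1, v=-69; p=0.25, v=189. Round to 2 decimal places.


EU = sum(p_i * v_i)
0.1 * 133 = 13.3
0.5 * 193 = 96.5
0.05 * -19 = -0.95
0.1 * -69 = -6.9
0.25 * 189 = 47.25
EU = 13.3 + 96.5 + -0.95 + -6.9 + 47.25
= 149.20


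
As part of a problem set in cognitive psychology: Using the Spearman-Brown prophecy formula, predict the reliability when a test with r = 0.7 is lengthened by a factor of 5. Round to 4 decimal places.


r_new = n*r / (1 + (n-1)*r)
Numerator = 5 * 0.7 = 3.5
Denominator = 1 + 4 * 0.7 = 3.8
r_new = 3.5 / 3.8
= 0.9211


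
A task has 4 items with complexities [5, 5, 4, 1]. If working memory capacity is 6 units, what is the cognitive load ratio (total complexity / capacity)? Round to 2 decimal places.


Total complexity = 5 + 5 + 4 + 1 = 15
Load = total / capacity = 15 / 6
= 2.50


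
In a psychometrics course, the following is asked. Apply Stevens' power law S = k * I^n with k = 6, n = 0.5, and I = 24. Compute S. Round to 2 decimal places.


S = 6 * 24^0.5
24^0.5 = 4.899
S = 6 * 4.899
= 29.39


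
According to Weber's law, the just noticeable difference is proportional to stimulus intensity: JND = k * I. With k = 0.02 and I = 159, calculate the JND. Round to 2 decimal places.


JND = k * I
JND = 0.02 * 159
= 3.18


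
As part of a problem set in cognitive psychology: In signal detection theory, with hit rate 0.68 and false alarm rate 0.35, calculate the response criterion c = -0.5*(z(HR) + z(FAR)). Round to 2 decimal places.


c = -0.5 * (z(HR) + z(FAR))
z(0.68) = 0.4677
z(0.35) = -0.3853
c = -0.5 * (0.4677 + -0.3853)
= -0.5 * 0.0824
= -0.04


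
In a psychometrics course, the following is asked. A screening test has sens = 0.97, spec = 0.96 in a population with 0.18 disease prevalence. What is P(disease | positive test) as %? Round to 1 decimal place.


PPV = (sens * prev) / (sens * prev + (1-spec) * (1-prev))
Numerator = 0.97 * 0.18 = 0.1746
P(positive and no disease) = (1 - spec) * (1 - prev) = (1 - 0.96) * (1 - 0.18) = 0.0328
Denominator = 0.1746 + 0.0328 = 0.2074
PPV = 0.1746 / 0.2074 = 0.841851
As percentage = 84.2


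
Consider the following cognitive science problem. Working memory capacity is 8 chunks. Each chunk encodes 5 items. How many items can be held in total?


Total items = chunks * items_per_chunk
= 8 * 5
= 40


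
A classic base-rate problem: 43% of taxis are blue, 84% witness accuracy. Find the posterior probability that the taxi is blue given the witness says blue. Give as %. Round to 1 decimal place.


P(blue | says blue) = P(says blue | blue)*P(blue) / [P(says blue | blue)*P(blue) + P(says blue | not blue)*P(not blue)]
Numerator = 0.84 * 0.43 = 0.3612
False identification = 0.16 * 0.57 = 0.0912
P = 0.3612 / (0.3612 + 0.0912)
= 0.3612 / 0.4524
As percentage = 79.8


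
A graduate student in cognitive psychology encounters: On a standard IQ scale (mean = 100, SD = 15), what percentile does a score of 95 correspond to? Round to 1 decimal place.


z = (IQ - mean) / SD
z = (95 - 100) / 15 = -0.3333
Percentile = Phi(-0.3333) * 100
Phi(-0.3333) = 0.369454
= 36.9


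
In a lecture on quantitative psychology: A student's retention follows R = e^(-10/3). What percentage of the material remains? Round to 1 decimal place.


R = e^(-t/S)
-t/S = -10/3 = -3.333333
R = e^(-3.333333) = 0.035674
Percentage = 0.035674 * 100
= 3.6


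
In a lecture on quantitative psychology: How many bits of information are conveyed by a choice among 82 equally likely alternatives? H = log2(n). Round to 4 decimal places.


H = log2(n)
H = log2(82)
= 6.3576


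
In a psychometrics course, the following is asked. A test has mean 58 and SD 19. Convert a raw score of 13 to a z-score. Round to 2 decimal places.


z = (X - mu) / sigma
= (13 - 58) / 19
= -45 / 19
= -2.37


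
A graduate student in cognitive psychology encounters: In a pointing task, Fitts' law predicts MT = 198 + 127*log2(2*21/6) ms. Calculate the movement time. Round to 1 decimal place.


MT = 198 + 127 * log2(2*21/6)
2D/W = 7.0
log2(7.0) = 2.8074
MT = 198 + 127 * 2.8074
= 554.5 ms


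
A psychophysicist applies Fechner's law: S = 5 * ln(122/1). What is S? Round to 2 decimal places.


S = 5 * ln(122/1)
I/I0 = 122.0
ln(122.0) = 4.804
S = 5 * 4.804
= 24.02


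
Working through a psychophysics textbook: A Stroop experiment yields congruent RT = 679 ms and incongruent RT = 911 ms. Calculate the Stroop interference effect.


Stroop effect = RT(incongruent) - RT(congruent)
= 911 - 679
= 232 ms


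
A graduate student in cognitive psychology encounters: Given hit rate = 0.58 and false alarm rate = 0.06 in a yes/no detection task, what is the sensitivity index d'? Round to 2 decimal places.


d' = z(HR) - z(FAR)
z(0.58) = 0.2019
z(0.06) = -1.5548
d' = 0.2019 - -1.5548
= 1.76


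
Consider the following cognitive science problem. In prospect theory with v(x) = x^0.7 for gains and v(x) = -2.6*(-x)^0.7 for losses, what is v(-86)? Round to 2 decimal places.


Since x = -86 < 0, use v(x) = -lambda*(-x)^alpha
(-x) = 86
86^0.7 = 22.6021
v(-86) = -2.6 * 22.6021
= -58.77


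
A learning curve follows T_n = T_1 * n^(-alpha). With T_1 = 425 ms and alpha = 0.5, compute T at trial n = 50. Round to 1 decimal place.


T_n = 425 * 50^(-0.5)
50^(-0.5) = 0.141421
T_n = 425 * 0.141421
= 60.1 ms


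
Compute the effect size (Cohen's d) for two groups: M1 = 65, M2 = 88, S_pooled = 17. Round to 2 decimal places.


Cohen's d = (M1 - M2) / S_pooled
= (65 - 88) / 17
= -23 / 17
= -1.35


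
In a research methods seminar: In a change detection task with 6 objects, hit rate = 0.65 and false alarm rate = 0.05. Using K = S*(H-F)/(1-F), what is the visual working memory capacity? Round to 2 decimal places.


K = S * (H - F) / (1 - F)
H - F = 0.6
1 - F = 0.95
K = 6 * 0.6 / 0.95
= 3.79


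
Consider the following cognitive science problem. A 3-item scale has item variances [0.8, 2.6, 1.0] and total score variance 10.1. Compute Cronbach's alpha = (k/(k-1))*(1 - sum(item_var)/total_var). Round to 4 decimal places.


alpha = (k/(k-1)) * (1 - sum(s_i^2)/s_total^2)
sum(item variances) = 4.4
k/(k-1) = 3/2 = 1.5
1 - 4.4/10.1 = 1 - 0.435644 = 0.564356
alpha = 1.5 * 0.564356
= 0.8465


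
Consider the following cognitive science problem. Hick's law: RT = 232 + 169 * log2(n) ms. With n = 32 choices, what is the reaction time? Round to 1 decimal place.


RT = 232 + 169 * log2(32)
log2(32) = 5.0
RT = 232 + 169 * 5.0
= 232 + 845.0
= 1077.0 ms


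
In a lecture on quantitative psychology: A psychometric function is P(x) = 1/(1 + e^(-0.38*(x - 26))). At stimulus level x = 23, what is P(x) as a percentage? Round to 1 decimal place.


P(x) = 1/(1 + e^(-0.38*(23 - 26)))
Exponent = -0.38 * -3 = 1.14
e^(1.14) = 3.126768
P = 1/(1 + 3.126768) = 0.24232
Percentage = 24.2


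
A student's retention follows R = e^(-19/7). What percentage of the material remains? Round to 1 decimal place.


R = e^(-t/S)
-t/S = -19/7 = -2.714286
R = e^(-2.714286) = 0.066252
Percentage = 0.066252 * 100
= 6.6


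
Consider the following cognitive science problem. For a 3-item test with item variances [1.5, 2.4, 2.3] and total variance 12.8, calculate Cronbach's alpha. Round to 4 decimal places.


alpha = (k/(k-1)) * (1 - sum(s_i^2)/s_total^2)
sum(item variances) = 6.2
k/(k-1) = 3/2 = 1.5
1 - 6.2/12.8 = 1 - 0.484375 = 0.515625
alpha = 1.5 * 0.515625
= 0.7734


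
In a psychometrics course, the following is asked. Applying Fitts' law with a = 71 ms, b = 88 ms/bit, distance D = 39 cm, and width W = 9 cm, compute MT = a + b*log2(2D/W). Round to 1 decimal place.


MT = 71 + 88 * log2(2*39/9)
2D/W = 8.666667
log2(8.666667) = 3.1155
MT = 71 + 88 * 3.1155
= 345.2 ms


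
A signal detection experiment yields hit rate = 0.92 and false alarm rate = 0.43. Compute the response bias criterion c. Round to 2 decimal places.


c = -0.5 * (z(HR) + z(FAR))
z(0.92) = 1.4051
z(0.43) = -0.1764
c = -0.5 * (1.4051 + -0.1764)
= -0.5 * 1.2287
= -0.61


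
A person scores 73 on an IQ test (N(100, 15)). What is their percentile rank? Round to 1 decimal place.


z = (IQ - mean) / SD
z = (73 - 100) / 15 = -1.8
Percentile = Phi(-1.8) * 100
Phi(-1.8) = 0.03593
= 3.6


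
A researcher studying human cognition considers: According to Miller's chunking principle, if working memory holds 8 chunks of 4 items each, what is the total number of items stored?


Total items = chunks * items_per_chunk
= 8 * 4
= 32


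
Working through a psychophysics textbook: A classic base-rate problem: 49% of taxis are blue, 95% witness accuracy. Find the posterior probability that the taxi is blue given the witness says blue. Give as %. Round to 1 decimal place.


P(blue | says blue) = P(says blue | blue)*P(blue) / [P(says blue | blue)*P(blue) + P(says blue | not blue)*P(not blue)]
Numerator = 0.95 * 0.49 = 0.4655
False identification = 0.05 * 0.51 = 0.0255
P = 0.4655 / (0.4655 + 0.0255)
= 0.4655 / 0.491
As percentage = 94.8


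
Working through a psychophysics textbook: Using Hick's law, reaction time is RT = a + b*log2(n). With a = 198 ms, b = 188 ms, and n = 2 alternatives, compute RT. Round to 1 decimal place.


RT = 198 + 188 * log2(2)
log2(2) = 1.0
RT = 198 + 188 * 1.0
= 198 + 188.0
= 386.0 ms


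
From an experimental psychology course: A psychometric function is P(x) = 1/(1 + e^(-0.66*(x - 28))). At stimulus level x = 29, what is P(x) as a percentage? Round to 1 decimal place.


P(x) = 1/(1 + e^(-0.66*(29 - 28)))
Exponent = -0.66 * 1 = -0.66
e^(-0.66) = 0.516851
P = 1/(1 + 0.516851) = 0.659261
Percentage = 65.9


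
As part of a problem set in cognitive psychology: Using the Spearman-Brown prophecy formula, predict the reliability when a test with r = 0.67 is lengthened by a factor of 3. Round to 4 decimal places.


r_new = n*r / (1 + (n-1)*r)
Numerator = 3 * 0.67 = 2.01
Denominator = 1 + 2 * 0.67 = 2.34
r_new = 2.01 / 2.34
= 0.8590


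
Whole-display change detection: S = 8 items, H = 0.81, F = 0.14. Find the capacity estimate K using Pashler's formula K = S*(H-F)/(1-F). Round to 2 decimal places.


K = S * (H - F) / (1 - F)
H - F = 0.67
1 - F = 0.86
K = 8 * 0.67 / 0.86
= 6.23


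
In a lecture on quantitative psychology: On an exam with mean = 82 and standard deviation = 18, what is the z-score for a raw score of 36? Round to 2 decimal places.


z = (X - mu) / sigma
= (36 - 82) / 18
= -46 / 18
= -2.56


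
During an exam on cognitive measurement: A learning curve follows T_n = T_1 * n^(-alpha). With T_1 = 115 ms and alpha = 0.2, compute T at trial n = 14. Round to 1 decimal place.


T_n = 115 * 14^(-0.2)
14^(-0.2) = 0.589895
T_n = 115 * 0.589895
= 67.8 ms


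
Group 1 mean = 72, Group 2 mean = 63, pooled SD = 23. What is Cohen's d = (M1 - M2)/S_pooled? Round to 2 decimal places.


Cohen's d = (M1 - M2) / S_pooled
= (72 - 63) / 23
= 9 / 23
= 0.39


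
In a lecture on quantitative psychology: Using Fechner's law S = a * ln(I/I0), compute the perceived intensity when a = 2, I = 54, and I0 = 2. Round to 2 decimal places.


S = 2 * ln(54/2)
I/I0 = 27.0
ln(27.0) = 3.2958
S = 2 * 3.2958
= 6.59


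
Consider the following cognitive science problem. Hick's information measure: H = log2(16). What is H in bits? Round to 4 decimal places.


H = log2(n)
H = log2(16)
= 4.0000


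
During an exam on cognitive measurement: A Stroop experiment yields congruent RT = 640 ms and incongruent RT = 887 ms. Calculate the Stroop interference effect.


Stroop effect = RT(incongruent) - RT(congruent)
= 887 - 640
= 247 ms


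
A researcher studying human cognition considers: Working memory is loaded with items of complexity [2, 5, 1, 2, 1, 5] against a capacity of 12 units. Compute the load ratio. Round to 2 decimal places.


Total complexity = 2 + 5 + 1 + 2 + 1 + 5 = 16
Load = total / capacity = 16 / 12
= 1.33


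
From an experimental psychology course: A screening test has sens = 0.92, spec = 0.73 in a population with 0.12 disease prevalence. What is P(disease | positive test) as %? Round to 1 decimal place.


PPV = (sens * prev) / (sens * prev + (1-spec) * (1-prev))
Numerator = 0.92 * 0.12 = 0.1104
P(positive and no disease) = (1 - spec) * (1 - prev) = (1 - 0.73) * (1 - 0.12) = 0.2376
Denominator = 0.1104 + 0.2376 = 0.348
PPV = 0.1104 / 0.348 = 0.317241
As percentage = 31.7


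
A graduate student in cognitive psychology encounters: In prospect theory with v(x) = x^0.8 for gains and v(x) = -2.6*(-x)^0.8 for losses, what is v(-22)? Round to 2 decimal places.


Since x = -22 < 0, use v(x) = -lambda*(-x)^alpha
(-x) = 22
22^0.8 = 11.856
v(-22) = -2.6 * 11.856
= -30.83


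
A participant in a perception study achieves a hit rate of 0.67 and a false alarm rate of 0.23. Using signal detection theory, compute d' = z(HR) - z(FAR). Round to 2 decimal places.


d' = z(HR) - z(FAR)
z(0.67) = 0.4399
z(0.23) = -0.7388
d' = 0.4399 - -0.7388
= 1.18


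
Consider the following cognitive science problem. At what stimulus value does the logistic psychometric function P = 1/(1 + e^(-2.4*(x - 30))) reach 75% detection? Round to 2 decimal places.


At P = 0.75: 0.75 = 1/(1 + e^(-k*(x-x0)))
Solving: e^(-k*(x-x0)) = 1/3
x = x0 + ln(3)/k
ln(3) = 1.0986
x = 30 + 1.0986/2.4
= 30 + 0.4578
= 30.46


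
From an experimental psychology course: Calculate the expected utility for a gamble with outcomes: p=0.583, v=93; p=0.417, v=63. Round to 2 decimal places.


EU = sum(p_i * v_i)
0.583 * 93 = 54.219
0.417 * 63 = 26.271
EU = 54.219 + 26.271
= 80.49


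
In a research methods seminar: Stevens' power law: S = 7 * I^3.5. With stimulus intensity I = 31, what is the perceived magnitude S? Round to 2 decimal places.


S = 7 * 31^3.5
31^3.5 = 165869.2681
S = 7 * 165869.2681
= 1161084.88


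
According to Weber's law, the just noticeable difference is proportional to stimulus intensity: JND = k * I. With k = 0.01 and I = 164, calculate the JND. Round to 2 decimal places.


JND = k * I
JND = 0.01 * 164
= 1.64


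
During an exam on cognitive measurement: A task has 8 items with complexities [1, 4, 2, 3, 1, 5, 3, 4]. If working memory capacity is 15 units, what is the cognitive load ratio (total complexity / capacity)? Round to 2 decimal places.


Total complexity = 1 + 4 + 2 + 3 + 1 + 5 + 3 + 4 = 23
Load = total / capacity = 23 / 15
= 1.53


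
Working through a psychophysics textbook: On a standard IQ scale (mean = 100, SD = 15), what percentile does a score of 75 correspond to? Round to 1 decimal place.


z = (IQ - mean) / SD
z = (75 - 100) / 15 = -1.6667
Percentile = Phi(-1.6667) * 100
Phi(-1.6667) = 0.047787
= 4.8


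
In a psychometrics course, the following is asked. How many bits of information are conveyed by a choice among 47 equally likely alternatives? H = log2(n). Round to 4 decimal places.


H = log2(n)
H = log2(47)
= 5.5546


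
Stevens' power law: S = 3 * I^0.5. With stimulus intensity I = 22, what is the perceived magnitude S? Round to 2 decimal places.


S = 3 * 22^0.5
22^0.5 = 4.6904
S = 3 * 4.6904
= 14.07


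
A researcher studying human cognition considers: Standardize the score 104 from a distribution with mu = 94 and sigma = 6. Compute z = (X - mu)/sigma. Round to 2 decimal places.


z = (X - mu) / sigma
= (104 - 94) / 6
= 10 / 6
= 1.67


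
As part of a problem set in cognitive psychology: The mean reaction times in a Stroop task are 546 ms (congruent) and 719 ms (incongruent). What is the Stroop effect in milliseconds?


Stroop effect = RT(incongruent) - RT(congruent)
= 719 - 546
= 173 ms


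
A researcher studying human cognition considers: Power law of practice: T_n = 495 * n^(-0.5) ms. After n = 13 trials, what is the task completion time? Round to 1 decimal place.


T_n = 495 * 13^(-0.5)
13^(-0.5) = 0.27735
T_n = 495 * 0.27735
= 137.3 ms


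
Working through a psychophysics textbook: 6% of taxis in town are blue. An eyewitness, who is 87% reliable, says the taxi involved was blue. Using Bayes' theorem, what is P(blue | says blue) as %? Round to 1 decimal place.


P(blue | says blue) = P(says blue | blue)*P(blue) / [P(says blue | blue)*P(blue) + P(says blue | not blue)*P(not blue)]
Numerator = 0.87 * 0.06 = 0.0522
False identification = 0.13 * 0.94 = 0.1222
P = 0.0522 / (0.0522 + 0.1222)
= 0.0522 / 0.1744
As percentage = 29.9


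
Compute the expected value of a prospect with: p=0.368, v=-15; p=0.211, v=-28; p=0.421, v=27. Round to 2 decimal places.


EU = sum(p_i * v_i)
0.368 * -15 = -5.52
0.211 * -28 = -5.908
0.421 * 27 = 11.367
EU = -5.52 + -5.908 + 11.367
= -0.06


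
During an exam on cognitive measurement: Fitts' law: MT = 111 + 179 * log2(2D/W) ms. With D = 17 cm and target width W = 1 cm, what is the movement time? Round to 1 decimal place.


MT = 111 + 179 * log2(2*17/1)
2D/W = 34.0
log2(34.0) = 5.0875
MT = 111 + 179 * 5.0875
= 1021.7 ms


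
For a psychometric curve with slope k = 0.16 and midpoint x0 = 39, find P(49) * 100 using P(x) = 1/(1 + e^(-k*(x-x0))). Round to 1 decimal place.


P(x) = 1/(1 + e^(-0.16*(49 - 39)))
Exponent = -0.16 * 10 = -1.6
e^(-1.6) = 0.201897
P = 1/(1 + 0.201897) = 0.832018
Percentage = 83.2


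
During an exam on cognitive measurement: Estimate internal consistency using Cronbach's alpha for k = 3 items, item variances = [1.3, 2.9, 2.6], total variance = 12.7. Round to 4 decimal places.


alpha = (k/(k-1)) * (1 - sum(s_i^2)/s_total^2)
sum(item variances) = 6.8
k/(k-1) = 3/2 = 1.5
1 - 6.8/12.7 = 1 - 0.535433 = 0.464567
alpha = 1.5 * 0.464567
= 0.6969


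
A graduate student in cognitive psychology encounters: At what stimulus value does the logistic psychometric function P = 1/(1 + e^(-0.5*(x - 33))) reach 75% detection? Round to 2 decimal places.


At P = 0.75: 0.75 = 1/(1 + e^(-k*(x-x0)))
Solving: e^(-k*(x-x0)) = 1/3
x = x0 + ln(3)/k
ln(3) = 1.0986
x = 33 + 1.0986/0.5
= 33 + 2.1972
= 35.20


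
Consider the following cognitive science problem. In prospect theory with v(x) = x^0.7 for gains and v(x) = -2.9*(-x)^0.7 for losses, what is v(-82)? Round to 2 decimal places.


Since x = -82 < 0, use v(x) = -lambda*(-x)^alpha
(-x) = 82
82^0.7 = 21.861
v(-82) = -2.9 * 21.861
= -63.40


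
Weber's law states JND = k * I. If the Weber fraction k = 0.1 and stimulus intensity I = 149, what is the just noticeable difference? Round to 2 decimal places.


JND = k * I
JND = 0.1 * 149
= 14.90


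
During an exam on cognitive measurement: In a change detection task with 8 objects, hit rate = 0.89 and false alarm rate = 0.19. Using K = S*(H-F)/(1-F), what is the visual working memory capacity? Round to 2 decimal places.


K = S * (H - F) / (1 - F)
H - F = 0.7
1 - F = 0.81
K = 8 * 0.7 / 0.81
= 6.91


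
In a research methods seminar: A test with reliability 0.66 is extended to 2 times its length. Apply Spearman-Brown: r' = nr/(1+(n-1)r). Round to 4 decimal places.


r_new = n*r / (1 + (n-1)*r)
Numerator = 2 * 0.66 = 1.32
Denominator = 1 + 1 * 0.66 = 1.66
r_new = 1.32 / 1.66
= 0.7952


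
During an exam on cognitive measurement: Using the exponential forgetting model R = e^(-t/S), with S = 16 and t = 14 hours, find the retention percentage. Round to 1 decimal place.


R = e^(-t/S)
-t/S = -14/16 = -0.875
R = e^(-0.875) = 0.416862
Percentage = 0.416862 * 100
= 41.7


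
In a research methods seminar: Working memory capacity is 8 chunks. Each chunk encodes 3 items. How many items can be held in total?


Total items = chunks * items_per_chunk
= 8 * 3
= 24


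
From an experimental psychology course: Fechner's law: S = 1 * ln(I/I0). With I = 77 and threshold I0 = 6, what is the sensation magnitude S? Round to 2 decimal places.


S = 1 * ln(77/6)
I/I0 = 12.833333
ln(12.833333) = 2.552
S = 1 * 2.552
= 2.55


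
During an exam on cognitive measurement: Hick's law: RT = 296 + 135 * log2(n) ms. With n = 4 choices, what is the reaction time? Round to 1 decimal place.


RT = 296 + 135 * log2(4)
log2(4) = 2.0
RT = 296 + 135 * 2.0
= 296 + 270.0
= 566.0 ms


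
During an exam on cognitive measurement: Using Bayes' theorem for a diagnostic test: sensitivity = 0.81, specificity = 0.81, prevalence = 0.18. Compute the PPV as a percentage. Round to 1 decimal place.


PPV = (sens * prev) / (sens * prev + (1-spec) * (1-prev))
Numerator = 0.81 * 0.18 = 0.1458
P(positive and no disease) = (1 - spec) * (1 - prev) = (1 - 0.81) * (1 - 0.18) = 0.1558
Denominator = 0.1458 + 0.1558 = 0.3016
PPV = 0.1458 / 0.3016 = 0.483422
As percentage = 48.3


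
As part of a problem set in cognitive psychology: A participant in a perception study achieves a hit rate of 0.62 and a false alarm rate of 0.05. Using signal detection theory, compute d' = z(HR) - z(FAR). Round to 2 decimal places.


d' = z(HR) - z(FAR)
z(0.62) = 0.3055
z(0.05) = -1.6449
d' = 0.3055 - -1.6449
= 1.95


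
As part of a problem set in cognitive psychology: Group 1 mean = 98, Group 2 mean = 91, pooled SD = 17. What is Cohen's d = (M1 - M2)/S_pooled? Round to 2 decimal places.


Cohen's d = (M1 - M2) / S_pooled
= (98 - 91) / 17
= 7 / 17
= 0.41


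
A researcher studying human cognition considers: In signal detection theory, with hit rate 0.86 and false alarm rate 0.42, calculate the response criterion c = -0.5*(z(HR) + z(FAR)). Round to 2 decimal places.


c = -0.5 * (z(HR) + z(FAR))
z(0.86) = 1.0803
z(0.42) = -0.2019
c = -0.5 * (1.0803 + -0.2019)
= -0.5 * 0.8784
= -0.44


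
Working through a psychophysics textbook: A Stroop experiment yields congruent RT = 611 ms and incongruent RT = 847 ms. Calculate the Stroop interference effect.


Stroop effect = RT(incongruent) - RT(congruent)
= 847 - 611
= 236 ms


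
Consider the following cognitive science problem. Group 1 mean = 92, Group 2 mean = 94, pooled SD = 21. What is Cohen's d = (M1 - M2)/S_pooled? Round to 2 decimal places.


Cohen's d = (M1 - M2) / S_pooled
= (92 - 94) / 21
= -2 / 21
= -0.10


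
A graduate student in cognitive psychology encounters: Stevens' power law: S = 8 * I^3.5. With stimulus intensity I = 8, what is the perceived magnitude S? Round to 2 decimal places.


S = 8 * 8^3.5
8^3.5 = 1448.1547
S = 8 * 1448.1547
= 11585.24


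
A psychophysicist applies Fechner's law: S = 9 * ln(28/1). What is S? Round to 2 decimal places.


S = 9 * ln(28/1)
I/I0 = 28.0
ln(28.0) = 3.3322
S = 9 * 3.3322
= 29.99


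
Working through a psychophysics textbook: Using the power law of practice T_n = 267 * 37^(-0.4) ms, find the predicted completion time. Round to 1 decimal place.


T_n = 267 * 37^(-0.4)
37^(-0.4) = 0.235895
T_n = 267 * 0.235895
= 63.0 ms


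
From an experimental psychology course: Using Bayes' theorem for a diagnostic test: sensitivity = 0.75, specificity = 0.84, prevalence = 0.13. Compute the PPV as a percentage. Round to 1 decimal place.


PPV = (sens * prev) / (sens * prev + (1-spec) * (1-prev))
Numerator = 0.75 * 0.13 = 0.0975
P(positive and no disease) = (1 - spec) * (1 - prev) = (1 - 0.84) * (1 - 0.13) = 0.1392
Denominator = 0.0975 + 0.1392 = 0.2367
PPV = 0.0975 / 0.2367 = 0.411914
As percentage = 41.2


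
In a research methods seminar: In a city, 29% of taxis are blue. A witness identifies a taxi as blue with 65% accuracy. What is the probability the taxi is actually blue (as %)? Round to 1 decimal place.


P(blue | says blue) = P(says blue | blue)*P(blue) / [P(says blue | blue)*P(blue) + P(says blue | not blue)*P(not blue)]
Numerator = 0.65 * 0.29 = 0.1885
False identification = 0.35 * 0.71 = 0.2485
P = 0.1885 / (0.1885 + 0.2485)
= 0.1885 / 0.437
As percentage = 43.1


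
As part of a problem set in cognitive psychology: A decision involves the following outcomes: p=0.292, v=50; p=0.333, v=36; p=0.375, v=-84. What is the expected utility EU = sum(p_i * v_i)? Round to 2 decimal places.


EU = sum(p_i * v_i)
0.292 * 50 = 14.6
0.333 * 36 = 11.988
0.375 * -84 = -31.5
EU = 14.6 + 11.988 + -31.5
= -4.91


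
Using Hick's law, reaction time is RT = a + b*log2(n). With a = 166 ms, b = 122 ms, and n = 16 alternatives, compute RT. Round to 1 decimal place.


RT = 166 + 122 * log2(16)
log2(16) = 4.0
RT = 166 + 122 * 4.0
= 166 + 488.0
= 654.0 ms


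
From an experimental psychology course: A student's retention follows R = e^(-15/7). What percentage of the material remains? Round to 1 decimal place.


R = e^(-t/S)
-t/S = -15/7 = -2.142857
R = e^(-2.142857) = 0.117319
Percentage = 0.117319 * 100
= 11.7


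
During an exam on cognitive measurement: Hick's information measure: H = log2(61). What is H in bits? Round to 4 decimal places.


H = log2(n)
H = log2(61)
= 5.9307


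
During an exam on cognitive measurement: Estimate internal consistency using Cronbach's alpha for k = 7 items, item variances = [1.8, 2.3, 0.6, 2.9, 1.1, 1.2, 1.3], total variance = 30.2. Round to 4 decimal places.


alpha = (k/(k-1)) * (1 - sum(s_i^2)/s_total^2)
sum(item variances) = 11.2
k/(k-1) = 7/6 = 1.166667
1 - 11.2/30.2 = 1 - 0.370861 = 0.629139
alpha = 1.166667 * 0.629139
= 0.7340
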